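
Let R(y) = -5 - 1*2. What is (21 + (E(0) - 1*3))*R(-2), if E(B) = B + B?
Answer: -126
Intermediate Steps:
R(y) = -7 (R(y) = -5 - 2 = -7)
E(B) = 2*B
(21 + (E(0) - 1*3))*R(-2) = (21 + (2*0 - 1*3))*(-7) = (21 + (0 - 3))*(-7) = (21 - 3)*(-7) = 18*(-7) = -126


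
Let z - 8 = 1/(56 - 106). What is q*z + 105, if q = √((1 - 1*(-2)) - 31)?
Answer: 105 + 399*I*√7/25 ≈ 105.0 + 42.226*I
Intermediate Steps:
z = 399/50 (z = 8 + 1/(56 - 106) = 8 + 1/(-50) = 8 - 1/50 = 399/50 ≈ 7.9800)
q = 2*I*√7 (q = √((1 + 2) - 31) = √(3 - 31) = √(-28) = 2*I*√7 ≈ 5.2915*I)
q*z + 105 = (2*I*√7)*(399/50) + 105 = 399*I*√7/25 + 105 = 105 + 399*I*√7/25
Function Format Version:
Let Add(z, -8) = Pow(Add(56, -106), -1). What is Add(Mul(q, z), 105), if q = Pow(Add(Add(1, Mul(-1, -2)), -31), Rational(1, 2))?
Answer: Add(105, Mul(Rational(399, 25), I, Pow(7, Rational(1, 2)))) ≈ Add(105.00, Mul(42.226, I))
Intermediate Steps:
z = Rational(399, 50) (z = Add(8, Pow(Add(56, -106), -1)) = Add(8, Pow(-50, -1)) = Add(8, Rational(-1, 50)) = Rational(399, 50) ≈ 7.9800)
q = Mul(2, I, Pow(7, Rational(1, 2))) (q = Pow(Add(Add(1, 2), -31), Rational(1, 2)) = Pow(Add(3, -31), Rational(1, 2)) = Pow(-28, Rational(1, 2)) = Mul(2, I, Pow(7, Rational(1, 2))) ≈ Mul(5.2915, I))
Add(Mul(q, z), 105) = Add(Mul(Mul(2, I, Pow(7, Rational(1, 2))), Rational(399, 50)), 105) = Add(Mul(Rational(399, 25), I, Pow(7, Rational(1, 2))), 105) = Add(105, Mul(Rational(399, 25), I, Pow(7, Rational(1, 2))))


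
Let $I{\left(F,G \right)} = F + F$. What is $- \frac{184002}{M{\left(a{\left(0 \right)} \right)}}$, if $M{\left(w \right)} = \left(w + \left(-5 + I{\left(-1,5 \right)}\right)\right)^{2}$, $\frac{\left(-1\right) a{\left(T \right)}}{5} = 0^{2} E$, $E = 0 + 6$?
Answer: $- \frac{26286}{7} \approx -3755.1$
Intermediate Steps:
$E = 6$
$I{\left(F,G \right)} = 2 F$
$a{\left(T \right)} = 0$ ($a{\left(T \right)} = - 5 \cdot 0^{2} \cdot 6 = - 5 \cdot 0 \cdot 6 = \left(-5\right) 0 = 0$)
$M{\left(w \right)} = \left(-7 + w\right)^{2}$ ($M{\left(w \right)} = \left(w + \left(-5 + 2 \left(-1\right)\right)\right)^{2} = \left(w - 7\right)^{2} = \left(-7 + w\right)^{2}$)
$- \frac{184002}{M{\left(a{\left(0 \right)} \right)}} = - \frac{184002}{\left(-7 + 0\right)^{2}} = - \frac{184002}{\left(-7\right)^{2}} = - \frac{184002}{49} = \left(-184002\right) \frac{1}{49} = - \frac{26286}{7}$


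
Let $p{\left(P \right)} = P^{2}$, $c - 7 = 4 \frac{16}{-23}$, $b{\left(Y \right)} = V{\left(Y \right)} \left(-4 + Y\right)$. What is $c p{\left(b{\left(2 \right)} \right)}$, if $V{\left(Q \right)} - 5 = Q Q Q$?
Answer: $\frac{65572}{23} \approx 2851.0$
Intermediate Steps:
$V{\left(Q \right)} = 5 + Q^{3}$ ($V{\left(Q \right)} = 5 + Q Q Q = 5 + Q^{2} Q = 5 + Q^{3}$)
$b{\left(Y \right)} = \left(-4 + Y\right) \left(5 + Y^{3}\right)$ ($b{\left(Y \right)} = \left(5 + Y^{3}\right) \left(-4 + Y\right) = \left(-4 + Y\right) \left(5 + Y^{3}\right)$)
$c = \frac{97}{23}$ ($c = 7 + 4 \frac{16}{-23} = 7 + 4 \cdot 16 \left(- \frac{1}{23}\right) = 7 + 4 \left(- \frac{16}{23}\right) = 7 - \frac{64}{23} = \frac{97}{23} \approx 4.2174$)
$c p{\left(b{\left(2 \right)} \right)} = \frac{97 \left(\left(-4 + 2\right) \left(5 + 2^{3}\right)\right)^{2}}{23} = \frac{97 \left(- 2 \left(5 + 8\right)\right)^{2}}{23} = \frac{97 \left(\left(-2\right) 13\right)^{2}}{23} = \frac{97 \left(-26\right)^{2}}{23} = \frac{97}{23} \cdot 676 = \frac{65572}{23}$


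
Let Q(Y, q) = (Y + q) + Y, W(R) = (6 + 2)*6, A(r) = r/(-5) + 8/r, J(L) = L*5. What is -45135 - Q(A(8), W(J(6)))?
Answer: -225909/5 ≈ -45182.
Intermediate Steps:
J(L) = 5*L
A(r) = 8/r - r/5 (A(r) = r*(-⅕) + 8/r = -r/5 + 8/r = 8/r - r/5)
W(R) = 48 (W(R) = 8*6 = 48)
Q(Y, q) = q + 2*Y
-45135 - Q(A(8), W(J(6))) = -45135 - (48 + 2*(8/8 - ⅕*8)) = -45135 - (48 + 2*(8*(⅛) - 8/5)) = -45135 - (48 + 2*(1 - 8/5)) = -45135 - (48 + 2*(-⅗)) = -45135 - (48 - 6/5) = -45135 - 1*234/5 = -45135 - 234/5 = -225909/5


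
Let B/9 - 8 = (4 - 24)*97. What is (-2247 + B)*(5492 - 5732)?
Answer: 4712400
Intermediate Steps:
B = -17388 (B = 72 + 9*((4 - 24)*97) = 72 + 9*(-20*97) = 72 + 9*(-1940) = 72 - 17460 = -17388)
(-2247 + B)*(5492 - 5732) = (-2247 - 17388)*(5492 - 5732) = -19635*(-240) = 4712400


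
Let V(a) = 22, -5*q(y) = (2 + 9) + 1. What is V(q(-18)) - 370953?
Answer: -370931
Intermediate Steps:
q(y) = -12/5 (q(y) = -((2 + 9) + 1)/5 = -(11 + 1)/5 = -⅕*12 = -12/5)
V(q(-18)) - 370953 = 22 - 370953 = -370931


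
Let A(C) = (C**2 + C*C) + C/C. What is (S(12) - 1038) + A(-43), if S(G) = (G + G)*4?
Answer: 2757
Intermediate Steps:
S(G) = 8*G (S(G) = (2*G)*4 = 8*G)
A(C) = 1 + 2*C**2 (A(C) = (C**2 + C**2) + 1 = 2*C**2 + 1 = 1 + 2*C**2)
(S(12) - 1038) + A(-43) = (8*12 - 1038) + (1 + 2*(-43)**2) = (96 - 1038) + (1 + 2*1849) = -942 + (1 + 3698) = -942 + 3699 = 2757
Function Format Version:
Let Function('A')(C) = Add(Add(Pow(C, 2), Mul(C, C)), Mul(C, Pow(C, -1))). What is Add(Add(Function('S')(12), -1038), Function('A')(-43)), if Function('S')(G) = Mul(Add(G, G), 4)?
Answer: 2757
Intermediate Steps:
Function('S')(G) = Mul(8, G) (Function('S')(G) = Mul(Mul(2, G), 4) = Mul(8, G))
Function('A')(C) = Add(1, Mul(2, Pow(C, 2))) (Function('A')(C) = Add(Add(Pow(C, 2), Pow(C, 2)), 1) = Add(Mul(2, Pow(C, 2)), 1) = Add(1, Mul(2, Pow(C, 2))))
Add(Add(Function('S')(12), -1038), Function('A')(-43)) = Add(Add(Mul(8, 12), -1038), Add(1, Mul(2, Pow(-43, 2)))) = Add(Add(96, -1038), Add(1, Mul(2, 1849))) = Add(-942, Add(1, 3698)) = Add(-942, 3699) = 2757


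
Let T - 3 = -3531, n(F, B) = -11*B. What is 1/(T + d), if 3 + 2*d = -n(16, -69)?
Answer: -1/3909 ≈ -0.00025582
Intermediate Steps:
d = -381 (d = -3/2 + (-(-11)*(-69))/2 = -3/2 + (-1*759)/2 = -3/2 + (½)*(-759) = -3/2 - 759/2 = -381)
T = -3528 (T = 3 - 3531 = -3528)
1/(T + d) = 1/(-3528 - 381) = 1/(-3909) = -1/3909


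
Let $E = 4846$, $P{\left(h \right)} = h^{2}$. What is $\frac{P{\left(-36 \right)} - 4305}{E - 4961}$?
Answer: $\frac{3009}{115} \approx 26.165$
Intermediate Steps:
$\frac{P{\left(-36 \right)} - 4305}{E - 4961} = \frac{\left(-36\right)^{2} - 4305}{4846 - 4961} = \frac{1296 - 4305}{-115} = \left(-3009\right) \left(- \frac{1}{115}\right) = \frac{3009}{115}$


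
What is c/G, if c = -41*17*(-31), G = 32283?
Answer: 1271/1899 ≈ 0.66930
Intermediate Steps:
c = 21607 (c = -697*(-31) = 21607)
c/G = 21607/32283 = 21607*(1/32283) = 1271/1899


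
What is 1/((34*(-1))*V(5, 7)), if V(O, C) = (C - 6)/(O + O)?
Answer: -5/17 ≈ -0.29412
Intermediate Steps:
V(O, C) = (-6 + C)/(2*O) (V(O, C) = (-6 + C)/((2*O)) = (-6 + C)*(1/(2*O)) = (-6 + C)/(2*O))
1/((34*(-1))*V(5, 7)) = 1/((34*(-1))*((½)*(-6 + 7)/5)) = 1/(-17/5) = -5/17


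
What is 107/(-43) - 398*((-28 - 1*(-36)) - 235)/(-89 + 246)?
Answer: 3868079/6751 ≈ 572.96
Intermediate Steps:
107/(-43) - 398*((-28 - 1*(-36)) - 235)/(-89 + 246) = 107*(-1/43) - 398/(157/((-28 + 36) - 235)) = -107/43 - 398/(157/(8 - 235)) = -107/43 - 398/(157/(-227)) = -107/43 - 398/(157*(-1/227)) = -107/43 - 398/(-157/227) = -107/43 - 398*(-227/157) = -107/43 + 90346/157 = 3868079/6751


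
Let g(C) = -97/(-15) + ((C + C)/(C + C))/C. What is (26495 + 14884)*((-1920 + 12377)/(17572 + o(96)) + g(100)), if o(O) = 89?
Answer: 172193756813/588700 ≈ 2.9250e+5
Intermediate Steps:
g(C) = 97/15 + 1/C (g(C) = -97*(-1/15) + ((2*C)/((2*C)))/C = 97/15 + ((2*C)*(1/(2*C)))/C = 97/15 + 1/C)
(26495 + 14884)*((-1920 + 12377)/(17572 + o(96)) + g(100)) = (26495 + 14884)*((-1920 + 12377)/(17572 + 89) + (97/15 + 1/100)) = 41379*(10457/17661 + (97/15 + 1/100)) = 41379*(10457*(1/17661) + 1943/300) = 41379*(10457/17661 + 1943/300) = 41379*(12484141/1766100) = 172193756813/588700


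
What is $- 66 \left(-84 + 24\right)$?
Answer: $3960$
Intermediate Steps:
$- 66 \left(-84 + 24\right) = \left(-66\right) \left(-60\right) = 3960$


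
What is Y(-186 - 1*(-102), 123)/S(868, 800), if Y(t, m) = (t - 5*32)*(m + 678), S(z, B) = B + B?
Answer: -48861/400 ≈ -122.15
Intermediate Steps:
S(z, B) = 2*B
Y(t, m) = (-160 + t)*(678 + m) (Y(t, m) = (t - 160)*(678 + m) = (-160 + t)*(678 + m))
Y(-186 - 1*(-102), 123)/S(868, 800) = (-108480 - 160*123 + 678*(-186 - 1*(-102)) + 123*(-186 - 1*(-102)))/((2*800)) = (-108480 - 19680 + 678*(-186 + 102) + 123*(-186 + 102))/1600 = (-108480 - 19680 + 678*(-84) + 123*(-84))*(1/1600) = (-108480 - 19680 - 56952 - 10332)*(1/1600) = -195444*1/1600 = -48861/400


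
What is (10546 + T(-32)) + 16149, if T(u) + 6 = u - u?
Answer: 26689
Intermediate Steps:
T(u) = -6 (T(u) = -6 + (u - u) = -6 + 0 = -6)
(10546 + T(-32)) + 16149 = (10546 - 6) + 16149 = 10540 + 16149 = 26689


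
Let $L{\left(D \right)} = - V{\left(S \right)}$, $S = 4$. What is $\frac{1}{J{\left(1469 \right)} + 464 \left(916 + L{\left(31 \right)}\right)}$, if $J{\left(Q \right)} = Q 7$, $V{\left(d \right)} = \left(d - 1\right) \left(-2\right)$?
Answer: $\frac{1}{438091} \approx 2.2826 \cdot 10^{-6}$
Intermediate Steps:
$V{\left(d \right)} = 2 - 2 d$ ($V{\left(d \right)} = \left(-1 + d\right) \left(-2\right) = 2 - 2 d$)
$L{\left(D \right)} = 6$ ($L{\left(D \right)} = - (2 - 8) = \left(-1\right) \left(-6\right) = 6$)
$J{\left(Q \right)} = 7 Q$
$\frac{1}{J{\left(1469 \right)} + 464 \left(916 + L{\left(31 \right)}\right)} = \frac{1}{7 \cdot 1469 + 464 \left(916 + 6\right)} = \frac{1}{10283 + 464 \cdot 922} = \frac{1}{10283 + 427808} = \frac{1}{438091}$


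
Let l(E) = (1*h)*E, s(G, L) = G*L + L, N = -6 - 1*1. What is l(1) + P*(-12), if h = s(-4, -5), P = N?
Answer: 99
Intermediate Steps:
N = -7 (N = -6 - 1 = -7)
P = -7
s(G, L) = L + G*L
h = 15 (h = -5*(1 - 4) = -5*(-3) = 15)
l(E) = 15*E (l(E) = (1*15)*E = 15*E)
l(1) + P*(-12) = 15*1 - 7*(-12) = 15 + 84 = 99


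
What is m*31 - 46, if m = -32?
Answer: -1038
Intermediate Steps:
m*31 - 46 = -32*31 - 46 = -992 - 46 = -1038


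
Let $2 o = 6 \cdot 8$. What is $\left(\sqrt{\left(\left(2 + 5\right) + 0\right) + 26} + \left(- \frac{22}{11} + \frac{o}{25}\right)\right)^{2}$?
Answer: $\frac{21301}{625} - \frac{52 \sqrt{33}}{25} \approx 22.133$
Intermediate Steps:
$o = 24$ ($o = \frac{6 \cdot 8}{2} = \frac{1}{2} \cdot 48 = 24$)
$\left(\sqrt{\left(\left(2 + 5\right) + 0\right) + 26} + \left(- \frac{22}{11} + \frac{o}{25}\right)\right)^{2} = \left(\sqrt{\left(\left(2 + 5\right) + 0\right) + 26} + \left(- \frac{22}{11} + \frac{24}{25}\right)\right)^{2} = \left(\sqrt{\left(7 + 0\right) + 26} + \left(\left(-22\right) \frac{1}{11} + 24 \cdot \frac{1}{25}\right)\right)^{2} = \left(\sqrt{7 + 26} + \left(-2 + \frac{24}{25}\right)\right)^{2} = \left(\sqrt{33} - \frac{26}{25}\right)^{2} = \left(- \frac{26}{25} + \sqrt{33}\right)^{2}$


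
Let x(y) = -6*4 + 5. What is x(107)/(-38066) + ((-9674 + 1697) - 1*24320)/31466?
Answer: -307204937/299446189 ≈ -1.0259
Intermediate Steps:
x(y) = -19 (x(y) = -24 + 5 = -19)
x(107)/(-38066) + ((-9674 + 1697) - 1*24320)/31466 = -19/(-38066) + ((-9674 + 1697) - 1*24320)/31466 = -19*(-1/38066) + (-7977 - 24320)*(1/31466) = 19/38066 - 32297*1/31466 = 19/38066 - 32297/31466 = -307204937/299446189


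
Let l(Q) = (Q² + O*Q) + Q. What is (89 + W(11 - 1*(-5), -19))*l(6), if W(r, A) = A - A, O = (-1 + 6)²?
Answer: 17088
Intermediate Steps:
O = 25 (O = 5² = 25)
W(r, A) = 0
l(Q) = Q² + 26*Q (l(Q) = (Q² + 25*Q) + Q = Q² + 26*Q)
(89 + W(11 - 1*(-5), -19))*l(6) = (89 + 0)*(6*(26 + 6)) = 89*(6*32) = 89*192 = 17088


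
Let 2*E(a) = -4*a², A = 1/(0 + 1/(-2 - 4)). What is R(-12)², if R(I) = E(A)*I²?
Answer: 107495424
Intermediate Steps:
A = -6 (A = 1/(0 + 1/(-6)) = 1/(0 - ⅙) = 1/(-⅙) = -6)
E(a) = -2*a² (E(a) = (-4*a²)/2 = -2*a²)
R(I) = -72*I² (R(I) = (-2*(-6)²)*I² = (-2*36)*I² = -72*I²)
R(-12)² = (-72*(-12)²)² = (-72*144)² = (-10368)² = 107495424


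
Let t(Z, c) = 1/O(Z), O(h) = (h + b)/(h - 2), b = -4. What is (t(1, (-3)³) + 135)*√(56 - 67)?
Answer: 406*I*√11/3 ≈ 448.85*I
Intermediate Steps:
O(h) = (-4 + h)/(-2 + h) (O(h) = (h - 4)/(h - 2) = (-4 + h)/(-2 + h))
t(Z, c) = (-2 + Z)/(-4 + Z) (t(Z, c) = 1/((-4 + Z)/(-2 + Z)) = (-2 + Z)/(-4 + Z))
(t(1, (-3)³) + 135)*√(56 - 67) = ((-2 + 1)/(-4 + 1) + 135)*√(56 - 67) = (-1/(-3) + 135)*√(-11) = (-⅓*(-1) + 135)*(I*√11) = (⅓ + 135)*(I*√11) = 406*(I*√11)/3 = 406*I*√11/3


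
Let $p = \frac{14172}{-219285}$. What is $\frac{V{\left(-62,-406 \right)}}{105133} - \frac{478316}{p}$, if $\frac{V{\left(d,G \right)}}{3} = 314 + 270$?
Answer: $\frac{918928340985777}{124162073} \approx 7.401 \cdot 10^{6}$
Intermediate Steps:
$V{\left(d,G \right)} = 1752$ ($V{\left(d,G \right)} = 3 \left(314 + 270\right) = 3 \cdot 584 = 1752$)
$p = - \frac{4724}{73095}$ ($p = 14172 \left(- \frac{1}{219285}\right) = - \frac{4724}{73095} \approx -0.064628$)
$\frac{V{\left(-62,-406 \right)}}{105133} - \frac{478316}{p} = \frac{1752}{105133} - \frac{478316}{- \frac{4724}{73095}} = 1752 \cdot \frac{1}{105133} - - \frac{8740627005}{1181} = \frac{1752}{105133} + \frac{8740627005}{1181} = \frac{918928340985777}{124162073}$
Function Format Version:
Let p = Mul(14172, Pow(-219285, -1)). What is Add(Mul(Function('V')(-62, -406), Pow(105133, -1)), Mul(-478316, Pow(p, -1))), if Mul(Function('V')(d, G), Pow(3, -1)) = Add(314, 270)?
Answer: Rational(918928340985777, 124162073) ≈ 7.4010e+6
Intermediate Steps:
Function('V')(d, G) = 1752 (Function('V')(d, G) = Mul(3, Add(314, 270)) = Mul(3, 584) = 1752)
p = Rational(-4724, 73095) (p = Mul(14172, Rational(-1, 219285)) = Rational(-4724, 73095) ≈ -0.064628)
Add(Mul(Function('V')(-62, -406), Pow(105133, -1)), Mul(-478316, Pow(p, -1))) = Add(Mul(1752, Pow(105133, -1)), Mul(-478316, Pow(Rational(-4724, 73095), -1))) = Add(Mul(1752, Rational(1, 105133)), Mul(-478316, Rational(-73095, 4724))) = Add(Rational(1752, 105133), Rational(8740627005, 1181)) = Rational(918928340985777, 124162073)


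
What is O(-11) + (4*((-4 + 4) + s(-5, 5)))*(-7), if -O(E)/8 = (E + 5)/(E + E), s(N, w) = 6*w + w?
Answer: -10804/11 ≈ -982.18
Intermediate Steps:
s(N, w) = 7*w
O(E) = -4*(5 + E)/E (O(E) = -8*(E + 5)/(E + E) = -8*(5 + E)/(2*E) = -8*(5 + E)*1/(2*E) = -4*(5 + E)/E)
O(-11) + (4*((-4 + 4) + s(-5, 5)))*(-7) = (-4 - 20/(-11)) + (4*((-4 + 4) + 7*5))*(-7) = (-4 - 20*(-1/11)) + (4*(0 + 35))*(-7) = (-4 + 20/11) + (4*35)*(-7) = -24/11 + 140*(-7) = -24/11 - 980 = -10804/11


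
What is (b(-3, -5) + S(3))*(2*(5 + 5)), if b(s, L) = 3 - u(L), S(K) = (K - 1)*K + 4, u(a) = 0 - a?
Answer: 160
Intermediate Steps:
u(a) = -a
S(K) = 4 + K*(-1 + K) (S(K) = (-1 + K)*K + 4 = K*(-1 + K) + 4 = 4 + K*(-1 + K))
b(s, L) = 3 + L (b(s, L) = 3 - (-1)*L = 3 + L)
(b(-3, -5) + S(3))*(2*(5 + 5)) = ((3 - 5) + (4 + 3**2 - 1*3))*(2*(5 + 5)) = (-2 + (4 + 9 - 3))*(2*10) = (-2 + 10)*20 = 8*20 = 160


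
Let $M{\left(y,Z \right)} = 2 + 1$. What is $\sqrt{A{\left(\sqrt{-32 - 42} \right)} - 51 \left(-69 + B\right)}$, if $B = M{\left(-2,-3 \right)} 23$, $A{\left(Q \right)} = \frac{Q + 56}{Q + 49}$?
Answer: $\sqrt{\frac{56 + i \sqrt{74}}{49 + i \sqrt{74}}} \approx 1.0671 - 0.0114 i$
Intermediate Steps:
$M{\left(y,Z \right)} = 3$
$A{\left(Q \right)} = \frac{56 + Q}{49 + Q}$
$B = 69$ ($B = 3 \cdot 23 = 69$)
$\sqrt{A{\left(\sqrt{-32 - 42} \right)} - 51 \left(-69 + B\right)} = \sqrt{\frac{56 + \sqrt{-32 - 42}}{49 + \sqrt{-32 - 42}} - 51 \left(-69 + 69\right)} = \sqrt{\frac{56 + \sqrt{-74}}{49 + \sqrt{-74}} - 0} = \sqrt{\frac{56 + i \sqrt{74}}{49 + i \sqrt{74}} + 0} = \sqrt{\frac{56 + i \sqrt{74}}{49 + i \sqrt{74}}}$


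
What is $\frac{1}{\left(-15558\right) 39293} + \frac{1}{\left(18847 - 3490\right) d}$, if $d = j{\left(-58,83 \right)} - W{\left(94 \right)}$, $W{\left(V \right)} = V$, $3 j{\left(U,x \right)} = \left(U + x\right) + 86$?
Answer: $- \frac{204065281}{178372927700802} \approx -1.144 \cdot 10^{-6}$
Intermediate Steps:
$j{\left(U,x \right)} = \frac{86}{3} + \frac{U}{3} + \frac{x}{3}$ ($j{\left(U,x \right)} = \frac{\left(U + x\right) + 86}{3} = \frac{86 + U + x}{3} = \frac{86}{3} + \frac{U}{3} + \frac{x}{3}$)
$d = -57$ ($d = \left(\frac{86}{3} + \frac{1}{3} \left(-58\right) + \frac{1}{3} \cdot 83\right) - 94 = \left(\frac{86}{3} - \frac{58}{3} + \frac{83}{3}\right) - 94 = 37 - 94 = -57$)
$\frac{1}{\left(-15558\right) 39293} + \frac{1}{\left(18847 - 3490\right) d} = \frac{1}{\left(-15558\right) 39293} + \frac{1}{\left(18847 - 3490\right) \left(-57\right)} = \left(- \frac{1}{15558}\right) \frac{1}{39293} + \frac{1}{15357} \left(- \frac{1}{57}\right) = - \frac{1}{611320494} + \frac{1}{15357} \left(- \frac{1}{57}\right) = - \frac{1}{611320494} - \frac{1}{875349} = - \frac{204065281}{178372927700802}$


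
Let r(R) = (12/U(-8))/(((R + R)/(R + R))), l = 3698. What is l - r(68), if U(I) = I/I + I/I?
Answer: 3692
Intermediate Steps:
U(I) = 2 (U(I) = 1 + 1 = 2)
r(R) = 6 (r(R) = (12/2)/(((R + R)/(R + R))) = (12*(1/2))/(((2*R)/((2*R)))) = 6/(((2*R)*(1/(2*R)))) = 6/1 = 6*1 = 6)
l - r(68) = 3698 - 1*6 = 3698 - 6 = 3692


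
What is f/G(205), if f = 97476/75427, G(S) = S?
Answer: 97476/15462535 ≈ 0.0063040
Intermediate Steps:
f = 97476/75427 (f = 97476*(1/75427) = 97476/75427 ≈ 1.2923)
f/G(205) = (97476/75427)/205 = (97476/75427)*(1/205) = 97476/15462535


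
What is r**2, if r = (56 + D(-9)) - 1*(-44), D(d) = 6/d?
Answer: 88804/9 ≈ 9867.1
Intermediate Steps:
r = 298/3 (r = (56 + 6/(-9)) - 1*(-44) = (56 + 6*(-1/9)) + 44 = (56 - 2/3) + 44 = 166/3 + 44 = 298/3 ≈ 99.333)
r**2 = (298/3)**2 = 88804/9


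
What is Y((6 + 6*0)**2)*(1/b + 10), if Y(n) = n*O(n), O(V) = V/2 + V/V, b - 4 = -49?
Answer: 34124/5 ≈ 6824.8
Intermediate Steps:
b = -45 (b = 4 - 49 = -45)
O(V) = 1 + V/2 (O(V) = V*(1/2) + 1 = V/2 + 1 = 1 + V/2)
Y(n) = n*(1 + n/2)
Y((6 + 6*0)**2)*(1/b + 10) = ((6 + 6*0)**2*(2 + (6 + 6*0)**2)/2)*(1/(-45) + 10) = ((6 + 0)**2*(2 + (6 + 0)**2)/2)*(-1/45 + 10) = ((1/2)*6**2*(2 + 6**2))*(449/45) = ((1/2)*36*(2 + 36))*(449/45) = ((1/2)*36*38)*(449/45) = 684*(449/45) = 34124/5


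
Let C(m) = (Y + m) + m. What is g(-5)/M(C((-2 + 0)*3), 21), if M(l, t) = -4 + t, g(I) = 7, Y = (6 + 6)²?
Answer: 7/17 ≈ 0.41176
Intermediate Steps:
Y = 144 (Y = 12² = 144)
C(m) = 144 + 2*m (C(m) = (144 + m) + m = 144 + 2*m)
g(-5)/M(C((-2 + 0)*3), 21) = 7/(-4 + 21) = 7/17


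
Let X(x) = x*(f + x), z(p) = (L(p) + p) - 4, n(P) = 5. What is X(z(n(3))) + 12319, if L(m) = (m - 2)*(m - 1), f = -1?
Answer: 12475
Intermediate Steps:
L(m) = (-1 + m)*(-2 + m) (L(m) = (-2 + m)*(-1 + m) = (-1 + m)*(-2 + m))
z(p) = -2 + p**2 - 2*p (z(p) = ((2 + p**2 - 3*p) + p) - 4 = (2 + p**2 - 2*p) - 4 = -2 + p**2 - 2*p)
X(x) = x*(-1 + x)
X(z(n(3))) + 12319 = (-2 + 5**2 - 2*5)*(-1 + (-2 + 5**2 - 2*5)) + 12319 = (-2 + 25 - 10)*(-1 + (-2 + 25 - 10)) + 12319 = 13*(-1 + 13) + 12319 = 13*12 + 12319 = 156 + 12319 = 12475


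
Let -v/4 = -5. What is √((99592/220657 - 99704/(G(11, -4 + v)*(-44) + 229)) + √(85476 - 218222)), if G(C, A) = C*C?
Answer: √(25304343576243504720 + 1263932250134182225*I*√132746)/1124247415 ≈ 13.873 + 13.132*I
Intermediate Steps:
v = 20 (v = -4*(-5) = 20)
G(C, A) = C²
√((99592/220657 - 99704/(G(11, -4 + v)*(-44) + 229)) + √(85476 - 218222)) = √((99592/220657 - 99704/(11²*(-44) + 229)) + √(85476 - 218222)) = √((99592*(1/220657) - 99704/(121*(-44) + 229)) + √(-132746)) = √((99592/220657 - 99704/(-5324 + 229)) + I*√132746) = √((99592/220657 - 99704/(-5095)) + I*√132746) = √((99592/220657 - 99704*(-1/5095)) + I*√132746) = √((99592/220657 + 99704/5095) + I*√132746) = √(22507806768/1124247415 + I*√132746)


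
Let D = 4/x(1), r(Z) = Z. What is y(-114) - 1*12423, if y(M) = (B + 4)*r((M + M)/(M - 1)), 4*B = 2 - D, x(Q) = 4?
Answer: -1427676/115 ≈ -12415.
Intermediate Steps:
D = 1 (D = 4/4 = 4*(1/4) = 1)
B = 1/4 (B = (2 - 1*1)/4 = (2 - 1)/4 = (1/4)*1 = 1/4 ≈ 0.25000)
y(M) = 17*M/(2*(-1 + M)) (y(M) = (1/4 + 4)*((M + M)/(M - 1)) = 17*((2*M)/(-1 + M))/4 = 17*(2*M/(-1 + M))/4 = 17*M/(2*(-1 + M)))
y(-114) - 1*12423 = (17/2)*(-114)/(-1 - 114) - 1*12423 = (17/2)*(-114)/(-115) - 12423 = (17/2)*(-114)*(-1/115) - 12423 = 969/115 - 12423 = -1427676/115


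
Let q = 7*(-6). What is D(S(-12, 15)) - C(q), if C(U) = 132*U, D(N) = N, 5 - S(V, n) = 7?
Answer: 5542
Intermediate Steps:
S(V, n) = -2 (S(V, n) = 5 - 1*7 = 5 - 7 = -2)
q = -42
D(S(-12, 15)) - C(q) = -2 - 132*(-42) = -2 - 1*(-5544) = -2 + 5544 = 5542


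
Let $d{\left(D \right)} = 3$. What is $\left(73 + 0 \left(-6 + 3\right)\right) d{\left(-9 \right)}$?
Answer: $219$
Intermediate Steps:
$\left(73 + 0 \left(-6 + 3\right)\right) d{\left(-9 \right)} = \left(73 + 0 \left(-6 + 3\right)\right) 3 = \left(73 + 0 \left(-3\right)\right) 3 = \left(73 + 0\right) 3 = 73 \cdot 3 = 219$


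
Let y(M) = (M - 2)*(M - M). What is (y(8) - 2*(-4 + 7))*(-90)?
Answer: 540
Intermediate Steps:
y(M) = 0 (y(M) = (-2 + M)*0 = 0)
(y(8) - 2*(-4 + 7))*(-90) = (0 - 2*(-4 + 7))*(-90) = (0 - 2*3)*(-90) = (0 - 6)*(-90) = -6*(-90) = 540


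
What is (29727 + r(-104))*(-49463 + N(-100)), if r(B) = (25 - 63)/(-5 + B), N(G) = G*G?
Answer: -127871209103/109 ≈ -1.1731e+9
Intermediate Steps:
N(G) = G**2
r(B) = -38/(-5 + B)
(29727 + r(-104))*(-49463 + N(-100)) = (29727 - 38/(-5 - 104))*(-49463 + (-100)**2) = (29727 - 38/(-109))*(-49463 + 10000) = (29727 - 38*(-1/109))*(-39463) = (29727 + 38/109)*(-39463) = (3240281/109)*(-39463) = -127871209103/109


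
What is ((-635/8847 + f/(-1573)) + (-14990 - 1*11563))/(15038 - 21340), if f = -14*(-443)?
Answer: 184788102496/43850358981 ≈ 4.2141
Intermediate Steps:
f = 6202
((-635/8847 + f/(-1573)) + (-14990 - 1*11563))/(15038 - 21340) = ((-635/8847 + 6202/(-1573)) + (-14990 - 1*11563))/(15038 - 21340) = ((-635*1/8847 + 6202*(-1/1573)) + (-14990 - 11563))/(-6302) = ((-635/8847 - 6202/1573) - 26553)*(-1/6302) = (-55867949/13916331 - 26553)*(-1/6302) = -369576204992/13916331*(-1/6302) = 184788102496/43850358981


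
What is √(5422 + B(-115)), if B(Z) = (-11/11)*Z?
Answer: 7*√113 ≈ 74.411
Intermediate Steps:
B(Z) = -Z (B(Z) = (-11*1/11)*Z = -Z)
√(5422 + B(-115)) = √(5422 - 1*(-115)) = √(5422 + 115) = √5537 = 7*√113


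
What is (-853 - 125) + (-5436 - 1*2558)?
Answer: -8972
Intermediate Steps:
(-853 - 125) + (-5436 - 1*2558) = -978 + (-5436 - 2558) = -978 - 7994 = -8972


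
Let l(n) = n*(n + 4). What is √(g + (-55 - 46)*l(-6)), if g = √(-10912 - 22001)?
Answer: √(-1212 + 3*I*√3657) ≈ 2.5983 + 34.911*I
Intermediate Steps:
l(n) = n*(4 + n)
g = 3*I*√3657 (g = √(-32913) = 3*I*√3657 ≈ 181.42*I)
√(g + (-55 - 46)*l(-6)) = √(3*I*√3657 + (-55 - 46)*(-6*(4 - 6))) = √(3*I*√3657 - (-606)*(-2)) = √(3*I*√3657 - 101*12) = √(3*I*√3657 - 1212) = √(-1212 + 3*I*√3657)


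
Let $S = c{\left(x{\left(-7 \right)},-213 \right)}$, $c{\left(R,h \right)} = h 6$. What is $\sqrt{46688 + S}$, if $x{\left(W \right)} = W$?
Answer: $\sqrt{45410} \approx 213.1$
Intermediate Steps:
$c{\left(R,h \right)} = 6 h$
$S = -1278$ ($S = 6 \left(-213\right) = -1278$)
$\sqrt{46688 + S} = \sqrt{46688 - 1278} = \sqrt{45410}$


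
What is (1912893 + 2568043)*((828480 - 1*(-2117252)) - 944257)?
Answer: 8968481380600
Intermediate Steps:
(1912893 + 2568043)*((828480 - 1*(-2117252)) - 944257) = 4480936*((828480 + 2117252) - 944257) = 4480936*(2945732 - 944257) = 4480936*2001475 = 8968481380600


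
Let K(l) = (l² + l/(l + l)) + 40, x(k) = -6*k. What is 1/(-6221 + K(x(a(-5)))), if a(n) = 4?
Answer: -2/11209 ≈ -0.00017843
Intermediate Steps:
K(l) = 81/2 + l² (K(l) = (l² + l/((2*l))) + 40 = (l² + (1/(2*l))*l) + 40 = (l² + ½) + 40 = (½ + l²) + 40 = 81/2 + l²)
1/(-6221 + K(x(a(-5)))) = 1/(-6221 + (81/2 + (-6*4)²)) = 1/(-6221 + (81/2 + (-24)²)) = 1/(-6221 + (81/2 + 576)) = 1/(-6221 + 1233/2) = 1/(-11209/2) = -2/11209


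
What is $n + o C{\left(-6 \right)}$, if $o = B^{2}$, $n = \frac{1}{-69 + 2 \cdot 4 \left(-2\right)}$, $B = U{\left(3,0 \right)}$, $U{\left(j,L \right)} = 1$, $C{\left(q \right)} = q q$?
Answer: $\frac{3059}{85} \approx 35.988$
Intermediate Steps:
$C{\left(q \right)} = q^{2}$
$B = 1$
$n = - \frac{1}{85}$ ($n = \frac{1}{-69 + 8 \left(-2\right)} = \frac{1}{-69 - 16} = \frac{1}{-85} = - \frac{1}{85} \approx -0.011765$)
$o = 1$ ($o = 1^{2} = 1$)
$n + o C{\left(-6 \right)} = - \frac{1}{85} + 1 \left(-6\right)^{2} = - \frac{1}{85} + 1 \cdot 36 = - \frac{1}{85} + 36 = \frac{3059}{85}$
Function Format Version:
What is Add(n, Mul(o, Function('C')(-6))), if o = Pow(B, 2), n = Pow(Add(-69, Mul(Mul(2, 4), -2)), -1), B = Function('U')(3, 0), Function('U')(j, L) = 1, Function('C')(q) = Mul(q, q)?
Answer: Rational(3059, 85) ≈ 35.988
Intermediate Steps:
Function('C')(q) = Pow(q, 2)
B = 1
n = Rational(-1, 85) (n = Pow(Add(-69, Mul(8, -2)), -1) = Pow(Add(-69, -16), -1) = Pow(-85, -1) = Rational(-1, 85) ≈ -0.011765)
o = 1 (o = Pow(1, 2) = 1)
Add(n, Mul(o, Function('C')(-6))) = Add(Rational(-1, 85), Mul(1, Pow(-6, 2))) = Add(Rational(-1, 85), Mul(1, 36)) = Add(Rational(-1, 85), 36) = Rational(3059, 85)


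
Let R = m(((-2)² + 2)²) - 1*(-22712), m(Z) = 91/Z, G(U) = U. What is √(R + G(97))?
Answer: √821215/6 ≈ 151.03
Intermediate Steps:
R = 817723/36 (R = 91/(((-2)² + 2)²) - 1*(-22712) = 91/((4 + 2)²) + 22712 = 91/(6²) + 22712 = 91/36 + 22712 = 817723/36 ≈ 22715.)
√(R + G(97)) = √(817723/36 + 97) = √(821215/36) = √821215/6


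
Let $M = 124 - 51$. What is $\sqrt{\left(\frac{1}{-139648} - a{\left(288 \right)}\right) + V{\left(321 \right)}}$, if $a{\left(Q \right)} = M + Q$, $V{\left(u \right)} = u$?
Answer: $\frac{i \sqrt{12188479622}}{17456} \approx 6.3246 i$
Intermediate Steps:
$M = 73$ ($M = 124 - 51 = 73$)
$a{\left(Q \right)} = 73 + Q$
$\sqrt{\left(\frac{1}{-139648} - a{\left(288 \right)}\right) + V{\left(321 \right)}} = \sqrt{\left(\frac{1}{-139648} - \left(73 + 288\right)\right) + 321} = \sqrt{\left(- \frac{1}{139648} - 361\right) + 321} = \sqrt{- \frac{50412929}{139648} + 321} = \sqrt{- \frac{5585921}{139648}} = \frac{i \sqrt{12188479622}}{17456}$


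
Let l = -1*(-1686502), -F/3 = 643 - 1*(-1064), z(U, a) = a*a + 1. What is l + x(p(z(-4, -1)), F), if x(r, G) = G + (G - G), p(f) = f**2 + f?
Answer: 1681381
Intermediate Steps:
z(U, a) = 1 + a**2 (z(U, a) = a**2 + 1 = 1 + a**2)
F = -5121 (F = -3*(643 - 1*(-1064)) = -3*(643 + 1064) = -3*1707 = -5121)
p(f) = f + f**2
l = 1686502
x(r, G) = G (x(r, G) = G + 0 = G)
l + x(p(z(-4, -1)), F) = 1686502 - 5121 = 1681381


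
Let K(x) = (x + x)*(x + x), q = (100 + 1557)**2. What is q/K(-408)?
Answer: 2745649/665856 ≈ 4.1235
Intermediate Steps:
q = 2745649 (q = 1657**2 = 2745649)
K(x) = 4*x**2 (K(x) = (2*x)*(2*x) = 4*x**2)
q/K(-408) = 2745649/((4*(-408)**2)) = 2745649/((4*166464)) = 2745649/665856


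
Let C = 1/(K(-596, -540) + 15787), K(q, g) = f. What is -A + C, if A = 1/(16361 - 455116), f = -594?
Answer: 453948/6666004715 ≈ 6.8099e-5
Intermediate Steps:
K(q, g) = -594
A = -1/438755 (A = 1/(-438755) = -1/438755 ≈ -2.2792e-6)
C = 1/15193 (C = 1/(-594 + 15787) = 1/15193 ≈ 6.5820e-5)
-A + C = -1*(-1/438755) + 1/15193 = 1/438755 + 1/15193 = 453948/6666004715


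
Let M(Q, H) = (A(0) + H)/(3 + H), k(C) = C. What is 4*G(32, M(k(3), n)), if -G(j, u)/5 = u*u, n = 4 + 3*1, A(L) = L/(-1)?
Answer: -49/5 ≈ -9.8000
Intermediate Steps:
A(L) = -L (A(L) = L*(-1) = -L)
n = 7 (n = 4 + 3 = 7)
M(Q, H) = H/(3 + H) (M(Q, H) = (-1*0 + H)/(3 + H) = (0 + H)/(3 + H) = H/(3 + H))
G(j, u) = -5*u² (G(j, u) = -5*u*u = -5*u²)
4*G(32, M(k(3), n)) = 4*(-5*49/(3 + 7)²) = 4*(-5*(7/10)²) = 4*(-5*49/100) = 4*(-49/20) = -49/5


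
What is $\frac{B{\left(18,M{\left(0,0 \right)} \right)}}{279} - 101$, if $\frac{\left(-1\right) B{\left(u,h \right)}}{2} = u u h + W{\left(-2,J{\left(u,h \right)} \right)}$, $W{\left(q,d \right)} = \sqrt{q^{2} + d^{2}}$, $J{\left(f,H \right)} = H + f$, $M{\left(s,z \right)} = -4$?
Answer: $- \frac{2843}{31} - \frac{20 \sqrt{2}}{279} \approx -91.811$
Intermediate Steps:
$W{\left(q,d \right)} = \sqrt{d^{2} + q^{2}}$
$B{\left(u,h \right)} = - 2 \sqrt{4 + \left(h + u\right)^{2}} - 2 h u^{2}$ ($B{\left(u,h \right)} = - 2 \left(u u h + \sqrt{\left(h + u\right)^{2} + \left(-2\right)^{2}}\right) = - 2 \left(u^{2} h + \sqrt{\left(h + u\right)^{2} + 4}\right) = - 2 \left(h u^{2} + \sqrt{4 + \left(h + u\right)^{2}}\right) = - 2 \left(\sqrt{4 + \left(h + u\right)^{2}} + h u^{2}\right) = - 2 \sqrt{4 + \left(h + u\right)^{2}} - 2 h u^{2}$)
$\frac{B{\left(18,M{\left(0,0 \right)} \right)}}{279} - 101 = \frac{- 2 \sqrt{4 + \left(-4 + 18\right)^{2}} - - 8 \cdot 18^{2}}{279} - 101 = \left(- 2 \sqrt{4 + 14^{2}} - \left(-8\right) 324\right) \frac{1}{279} - 101 = \left(- 2 \sqrt{4 + 196} + 2592\right) \frac{1}{279} - 101 = \left(- 2 \sqrt{200} + 2592\right) \frac{1}{279} - 101 = \left(- 2 \cdot 10 \sqrt{2} + 2592\right) \frac{1}{279} - 101 = \left(- 20 \sqrt{2} + 2592\right) \frac{1}{279} - 101 = \left(2592 - 20 \sqrt{2}\right) \frac{1}{279} - 101 = \left(\frac{288}{31} - \frac{20 \sqrt{2}}{279}\right) - 101 = - \frac{2843}{31} - \frac{20 \sqrt{2}}{279}$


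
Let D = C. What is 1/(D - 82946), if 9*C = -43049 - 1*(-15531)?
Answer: -9/774032 ≈ -1.1627e-5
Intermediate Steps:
C = -27518/9 (C = (-43049 - 1*(-15531))/9 = (-43049 + 15531)/9 = (⅑)*(-27518) = -27518/9 ≈ -3057.6)
D = -27518/9 ≈ -3057.6
1/(D - 82946) = 1/(-27518/9 - 82946) = 1/(-774032/9) = -9/774032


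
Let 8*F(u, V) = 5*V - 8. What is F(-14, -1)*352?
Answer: -572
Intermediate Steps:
F(u, V) = -1 + 5*V/8 (F(u, V) = (5*V - 8)/8 = (-8 + 5*V)/8 = -1 + 5*V/8)
F(-14, -1)*352 = (-1 + (5/8)*(-1))*352 = (-1 - 5/8)*352 = -13/8*352 = -572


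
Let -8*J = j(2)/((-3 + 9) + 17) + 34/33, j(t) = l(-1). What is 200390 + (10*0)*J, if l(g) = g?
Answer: 200390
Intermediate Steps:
j(t) = -1
J = -749/6072 (J = -(-1/((-3 + 9) + 17) + 34/33)/8 = -(-1/(6 + 17) + 34*(1/33))/8 = -(-1/23 + 34/33)/8 = -⅛*749/759 = -749/6072 ≈ -0.12335)
200390 + (10*0)*J = 200390 + (10*0)*(-749/6072) = 200390 + 0*(-749/6072) = 200390 + 0 = 200390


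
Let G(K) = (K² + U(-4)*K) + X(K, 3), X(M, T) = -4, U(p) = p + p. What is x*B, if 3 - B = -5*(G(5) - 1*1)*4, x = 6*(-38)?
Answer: 90516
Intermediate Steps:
U(p) = 2*p
G(K) = -4 + K² - 8*K (G(K) = (K² + (2*(-4))*K) - 4 = (K² - 8*K) - 4 = -4 + K² - 8*K)
x = -228
B = -397 (B = 3 - (-5*((-4 + 5² - 8*5) - 1*1))*4 = 3 - (-5*((-4 + 25 - 40) - 1))*4 = 3 - (-5*(-19 - 1))*4 = 3 - (-5*(-20))*4 = 3 - 100*4 = 3 - 1*400 = 3 - 400 = -397)
x*B = -228*(-397) = 90516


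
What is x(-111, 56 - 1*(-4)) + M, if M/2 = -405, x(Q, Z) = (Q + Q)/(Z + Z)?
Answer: -16237/20 ≈ -811.85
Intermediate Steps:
x(Q, Z) = Q/Z (x(Q, Z) = (2*Q)/((2*Z)) = (2*Q)*(1/(2*Z)) = Q/Z)
M = -810 (M = 2*(-405) = -810)
x(-111, 56 - 1*(-4)) + M = -111/(56 - 1*(-4)) - 810 = -111/(56 + 4) - 810 = -111/60 - 810 = -111*1/60 - 810 = -37/20 - 810 = -16237/20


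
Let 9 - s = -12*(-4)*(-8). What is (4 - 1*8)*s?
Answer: -1572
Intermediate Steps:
s = 393 (s = 9 - (-12*(-4))*(-8) = 9 - 48*(-8) = 9 - 1*(-384) = 9 + 384 = 393)
(4 - 1*8)*s = (4 - 1*8)*393 = (4 - 8)*393 = -4*393 = -1572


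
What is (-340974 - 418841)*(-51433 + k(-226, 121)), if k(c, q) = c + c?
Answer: 39423001275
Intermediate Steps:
k(c, q) = 2*c
(-340974 - 418841)*(-51433 + k(-226, 121)) = (-340974 - 418841)*(-51433 + 2*(-226)) = -759815*(-51433 - 452) = -759815*(-51885) = 39423001275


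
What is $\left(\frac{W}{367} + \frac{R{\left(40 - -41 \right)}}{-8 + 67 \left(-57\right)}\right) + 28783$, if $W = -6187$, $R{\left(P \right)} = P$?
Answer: $\frac{40402275171}{1404509} \approx 28766.0$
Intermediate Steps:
$\left(\frac{W}{367} + \frac{R{\left(40 - -41 \right)}}{-8 + 67 \left(-57\right)}\right) + 28783 = \left(- \frac{6187}{367} + \frac{40 - -41}{-8 + 67 \left(-57\right)}\right) + 28783 = \left(\left(-6187\right) \frac{1}{367} + \frac{40 + 41}{-8 - 3819}\right) + 28783 = \left(- \frac{6187}{367} + \frac{81}{-3827}\right) + 28783 = \left(- \frac{6187}{367} + 81 \left(- \frac{1}{3827}\right)\right) + 28783 = \left(- \frac{6187}{367} - \frac{81}{3827}\right) + 28783 = - \frac{23707376}{1404509} + 28783 = \frac{40402275171}{1404509}$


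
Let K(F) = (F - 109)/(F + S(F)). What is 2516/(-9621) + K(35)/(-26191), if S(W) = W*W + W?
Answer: -2306360218/8819426385 ≈ -0.26151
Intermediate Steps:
S(W) = W + W² (S(W) = W² + W = W + W²)
K(F) = (-109 + F)/(F + F*(1 + F)) (K(F) = (F - 109)/(F + F*(1 + F)) = (-109 + F)/(F + F*(1 + F)))
2516/(-9621) + K(35)/(-26191) = 2516/(-9621) + ((-109 + 35)/(35*(2 + 35)))/(-26191) = 2516*(-1/9621) + ((1/35)*(-74)/37)*(-1/26191) = -2516/9621 + ((1/35)*(1/37)*(-74))*(-1/26191) = -2516/9621 - 2/35*(-1/26191) = -2516/9621 + 2/916685 = -2306360218/8819426385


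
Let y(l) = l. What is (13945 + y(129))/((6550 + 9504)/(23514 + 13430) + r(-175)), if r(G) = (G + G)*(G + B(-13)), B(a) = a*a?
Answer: 259974928/38799227 ≈ 6.7005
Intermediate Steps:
B(a) = a**2
r(G) = 2*G*(169 + G) (r(G) = (G + G)*(G + (-13)**2) = (2*G)*(G + 169) = (2*G)*(169 + G) = 2*G*(169 + G))
(13945 + y(129))/((6550 + 9504)/(23514 + 13430) + r(-175)) = (13945 + 129)/((6550 + 9504)/(23514 + 13430) + 2*(-175)*(169 - 175)) = 14074/(16054/36944 + 2*(-175)*(-6)) = 14074/(16054*(1/36944) + 2100) = 14074/(8027/18472 + 2100) = 14074/(38799227/18472) = 14074*(18472/38799227) = 259974928/38799227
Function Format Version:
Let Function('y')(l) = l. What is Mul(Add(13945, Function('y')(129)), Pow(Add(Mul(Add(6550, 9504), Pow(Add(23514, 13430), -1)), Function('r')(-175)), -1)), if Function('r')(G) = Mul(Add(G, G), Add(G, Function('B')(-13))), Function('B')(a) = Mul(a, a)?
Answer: Rational(259974928, 38799227) ≈ 6.7005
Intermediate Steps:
Function('B')(a) = Pow(a, 2)
Function('r')(G) = Mul(2, G, Add(169, G)) (Function('r')(G) = Mul(Add(G, G), Add(G, Pow(-13, 2))) = Mul(Mul(2, G), Add(G, 169)) = Mul(Mul(2, G), Add(169, G)) = Mul(2, G, Add(169, G)))
Mul(Add(13945, Function('y')(129)), Pow(Add(Mul(Add(6550, 9504), Pow(Add(23514, 13430), -1)), Function('r')(-175)), -1)) = Mul(Add(13945, 129), Pow(Add(Mul(Add(6550, 9504), Pow(Add(23514, 13430), -1)), Mul(2, -175, Add(169, -175))), -1)) = Mul(14074, Pow(Add(Mul(16054, Pow(36944, -1)), Mul(2, -175, -6)), -1)) = Mul(14074, Pow(Add(Mul(16054, Rational(1, 36944)), 2100), -1)) = Mul(14074, Pow(Add(Rational(8027, 18472), 2100), -1)) = Mul(14074, Pow(Rational(38799227, 18472), -1)) = Mul(14074, Rational(18472, 38799227)) = Rational(259974928, 38799227)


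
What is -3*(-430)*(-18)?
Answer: -23220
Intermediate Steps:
-3*(-430)*(-18) = 1290*(-18) = -23220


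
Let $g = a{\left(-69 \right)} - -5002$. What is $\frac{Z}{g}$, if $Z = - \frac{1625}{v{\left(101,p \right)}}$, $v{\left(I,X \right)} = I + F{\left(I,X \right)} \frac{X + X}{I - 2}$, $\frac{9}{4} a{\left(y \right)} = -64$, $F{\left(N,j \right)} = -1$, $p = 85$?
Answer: $- \frac{1447875}{439965698} \approx -0.0032909$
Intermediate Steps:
$a{\left(y \right)} = - \frac{256}{9}$ ($a{\left(y \right)} = \frac{4}{9} \left(-64\right) = - \frac{256}{9}$)
$v{\left(I,X \right)} = I - \frac{2 X}{-2 + I}$ ($v{\left(I,X \right)} = I - \frac{X + X}{I - 2} = I - \frac{2 X}{-2 + I}$)
$g = \frac{44762}{9}$ ($g = - \frac{256}{9} - -5002 = - \frac{256}{9} + 5002 = \frac{44762}{9} \approx 4973.6$)
$Z = - \frac{160875}{9829}$ ($Z = - \frac{1625}{\frac{1}{-2 + 101} \left(101^{2} - 202 - 170\right)} = - \frac{1625}{\frac{1}{99} \left(10201 - 202 - 170\right)} = - \frac{1625}{\frac{1}{99} \cdot 9829} = - \frac{1625}{\frac{9829}{99}} = \left(-1625\right) \frac{99}{9829} = - \frac{160875}{9829} \approx -16.367$)
$\frac{Z}{g} = - \frac{160875}{9829 \cdot \frac{44762}{9}} = \left(- \frac{160875}{9829}\right) \frac{9}{44762} = - \frac{1447875}{439965698}$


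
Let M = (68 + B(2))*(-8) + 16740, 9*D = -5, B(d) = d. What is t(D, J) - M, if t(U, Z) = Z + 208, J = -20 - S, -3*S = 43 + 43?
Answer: -47890/3 ≈ -15963.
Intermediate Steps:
S = -86/3 (S = -(43 + 43)/3 = -⅓*86 = -86/3 ≈ -28.667)
D = -5/9 (D = (⅑)*(-5) = -5/9 ≈ -0.55556)
J = 26/3 (J = -20 - 1*(-86/3) = -20 + 86/3 = 26/3 ≈ 8.6667)
t(U, Z) = 208 + Z
M = 16180 (M = (68 + 2)*(-8) + 16740 = 70*(-8) + 16740 = -560 + 16740 = 16180)
t(D, J) - M = (208 + 26/3) - 1*16180 = 650/3 - 16180 = -47890/3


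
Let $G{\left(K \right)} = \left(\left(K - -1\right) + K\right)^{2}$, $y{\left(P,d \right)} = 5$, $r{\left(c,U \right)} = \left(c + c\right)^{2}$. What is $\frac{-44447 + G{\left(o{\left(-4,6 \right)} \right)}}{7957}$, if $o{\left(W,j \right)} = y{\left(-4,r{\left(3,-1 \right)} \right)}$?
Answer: $- \frac{44326}{7957} \approx -5.5707$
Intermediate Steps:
$r{\left(c,U \right)} = 4 c^{2}$ ($r{\left(c,U \right)} = \left(2 c\right)^{2} = 4 c^{2}$)
$o{\left(W,j \right)} = 5$
$G{\left(K \right)} = \left(1 + 2 K\right)^{2}$ ($G{\left(K \right)} = \left(\left(K + 1\right) + K\right)^{2} = \left(\left(1 + K\right) + K\right)^{2} = \left(1 + 2 K\right)^{2}$)
$\frac{-44447 + G{\left(o{\left(-4,6 \right)} \right)}}{7957} = \frac{-44447 + \left(1 + 2 \cdot 5\right)^{2}}{7957} = \left(-44447 + \left(1 + 10\right)^{2}\right) \frac{1}{7957} = \left(-44447 + 11^{2}\right) \frac{1}{7957} = \left(-44447 + 121\right) \frac{1}{7957} = \left(-44326\right) \frac{1}{7957} = - \frac{44326}{7957}$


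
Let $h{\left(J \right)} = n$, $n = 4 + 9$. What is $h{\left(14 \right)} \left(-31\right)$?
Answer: $-403$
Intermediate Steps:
$n = 13$
$h{\left(J \right)} = 13$
$h{\left(14 \right)} \left(-31\right) = 13 \left(-31\right) = -403$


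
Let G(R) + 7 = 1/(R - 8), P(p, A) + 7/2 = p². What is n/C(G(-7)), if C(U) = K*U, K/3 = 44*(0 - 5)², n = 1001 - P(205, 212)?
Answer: 82041/46640 ≈ 1.7590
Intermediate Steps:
P(p, A) = -7/2 + p²
G(R) = -7 + 1/(-8 + R) (G(R) = -7 + 1/(R - 8) = -7 + 1/(-8 + R))
n = -82041/2 (n = 1001 - (-7/2 + 205²) = 1001 - (-7/2 + 42025) = 1001 - 1*84043/2 = 1001 - 84043/2 = -82041/2 ≈ -41021.)
K = 3300 (K = 3*(44*(0 - 5)²) = 3*(44*(-5)²) = 3*(44*25) = 3*1100 = 3300)
C(U) = 3300*U
n/C(G(-7)) = -82041*(-8 - 7)/(3300*(57 - 7*(-7)))/2 = -82041*(-1/(220*(57 + 49)))/2 = -82041/(2*(3300*(-1/15*106))) = -82041/(2*(3300*(-106/15))) = -82041/2/(-23320) = -82041/2*(-1/23320) = 82041/46640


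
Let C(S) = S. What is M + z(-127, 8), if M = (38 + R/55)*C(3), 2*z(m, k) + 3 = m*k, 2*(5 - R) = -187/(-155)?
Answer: -3369593/8525 ≈ -395.26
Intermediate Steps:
R = 1363/310 (R = 5 - (-187)/(2*(-155)) = 5 - (-187)*(-1)/(2*155) = 5 - ½*187/155 = 5 - 187/310 = 1363/310 ≈ 4.3968)
z(m, k) = -3/2 + k*m/2 (z(m, k) = -3/2 + (m*k)/2 = -3/2 + (k*m)/2 = -3/2 + k*m/2)
M = 1947789/17050 (M = (38 + (1363/310)/55)*3 = (38 + (1363/310)*(1/55))*3 = (38 + 1363/17050)*3 = (649263/17050)*3 = 1947789/17050 ≈ 114.24)
M + z(-127, 8) = 1947789/17050 + (-3/2 + (½)*8*(-127)) = 1947789/17050 + (-3/2 - 508) = 1947789/17050 - 1019/2 = -3369593/8525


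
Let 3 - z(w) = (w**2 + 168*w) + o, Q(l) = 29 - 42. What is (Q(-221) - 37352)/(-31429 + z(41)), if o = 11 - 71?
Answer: 7473/7987 ≈ 0.93565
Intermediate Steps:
Q(l) = -13
o = -60
z(w) = 63 - w**2 - 168*w (z(w) = 3 - ((w**2 + 168*w) - 60) = 3 - (-60 + w**2 + 168*w) = 3 + (60 - w**2 - 168*w) = 63 - w**2 - 168*w)
(Q(-221) - 37352)/(-31429 + z(41)) = (-13 - 37352)/(-31429 + (63 - 1*41**2 - 168*41)) = -37365/(-31429 + (63 - 1*1681 - 6888)) = -37365/(-31429 + (63 - 1681 - 6888)) = -37365/(-31429 - 8506) = -37365/(-39935) = -37365*(-1/39935) = 7473/7987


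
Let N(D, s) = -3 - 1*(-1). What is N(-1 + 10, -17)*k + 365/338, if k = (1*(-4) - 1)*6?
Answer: 20645/338 ≈ 61.080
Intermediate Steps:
N(D, s) = -2 (N(D, s) = -3 + 1 = -2)
k = -30 (k = (-4 - 1)*6 = -5*6 = -30)
N(-1 + 10, -17)*k + 365/338 = -2*(-30) + 365/338 = 60 + 365*(1/338) = 60 + 365/338 = 20645/338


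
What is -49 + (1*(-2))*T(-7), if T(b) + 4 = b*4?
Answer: 15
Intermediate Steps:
T(b) = -4 + 4*b (T(b) = -4 + b*4 = -4 + 4*b)
-49 + (1*(-2))*T(-7) = -49 + (1*(-2))*(-4 + 4*(-7)) = -49 - 2*(-4 - 28) = -49 - 2*(-32) = -49 + 64 = 15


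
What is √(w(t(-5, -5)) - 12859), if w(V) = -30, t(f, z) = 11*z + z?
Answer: I*√12889 ≈ 113.53*I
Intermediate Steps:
t(f, z) = 12*z
√(w(t(-5, -5)) - 12859) = √(-30 - 12859) = √(-12889) = I*√12889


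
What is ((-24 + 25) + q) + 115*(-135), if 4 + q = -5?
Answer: -15533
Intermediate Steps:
q = -9 (q = -4 - 5 = -9)
((-24 + 25) + q) + 115*(-135) = ((-24 + 25) - 9) + 115*(-135) = (1 - 9) - 15525 = -8 - 15525 = -15533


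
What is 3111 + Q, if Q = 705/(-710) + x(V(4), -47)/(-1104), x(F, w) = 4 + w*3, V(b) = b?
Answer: 243784519/78384 ≈ 3110.1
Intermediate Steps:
x(F, w) = 4 + 3*w
Q = -68105/78384 (Q = 705/(-710) + (4 + 3*(-47))/(-1104) = 705*(-1/710) + (4 - 141)*(-1/1104) = -141/142 - 137*(-1/1104) = -141/142 + 137/1104 = -68105/78384 ≈ -0.86886)
3111 + Q = 3111 - 68105/78384 = 243784519/78384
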